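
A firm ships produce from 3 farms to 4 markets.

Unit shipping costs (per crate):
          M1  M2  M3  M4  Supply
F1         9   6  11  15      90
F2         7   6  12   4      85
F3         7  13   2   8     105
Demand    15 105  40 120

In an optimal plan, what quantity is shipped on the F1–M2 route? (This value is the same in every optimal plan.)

90

Optimal shipments:
  F1→M2: 90 × 6 = 540
  F2→M2: 15 × 6 = 90
  F2→M4: 70 × 4 = 280
  F3→M1: 15 × 7 = 105
  F3→M3: 40 × 2 = 80
  F3→M4: 50 × 8 = 400
Total cost = 1495.
So F1→M2 carries 90 crates.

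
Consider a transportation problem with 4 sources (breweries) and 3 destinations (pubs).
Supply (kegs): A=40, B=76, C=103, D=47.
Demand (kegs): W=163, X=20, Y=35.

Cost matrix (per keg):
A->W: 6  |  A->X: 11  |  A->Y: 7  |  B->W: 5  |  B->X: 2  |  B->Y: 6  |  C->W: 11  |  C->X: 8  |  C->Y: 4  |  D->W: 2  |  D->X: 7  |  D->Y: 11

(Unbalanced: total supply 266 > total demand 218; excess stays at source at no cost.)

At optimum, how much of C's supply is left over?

48

Minimum-cost shipments:
  A→W: 40 × 6 = 240
  B→W: 56 × 5 = 280
  B→X: 20 × 2 = 40
  C→W: 20 × 11 = 220
  C→Y: 35 × 4 = 140
  D→W: 47 × 2 = 94
Total cost = 1014.
C ships 55 of its 103, leaving 48.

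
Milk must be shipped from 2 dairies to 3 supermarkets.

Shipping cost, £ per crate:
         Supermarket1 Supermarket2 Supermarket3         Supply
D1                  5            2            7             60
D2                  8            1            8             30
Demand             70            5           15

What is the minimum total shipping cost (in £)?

Optimal allocation:
  D1 to Supermarket1: 60 crates
  D2 to Supermarket1: 10 crates
  D2 to Supermarket2: 5 crates
  D2 to Supermarket3: 15 crates
Total cost = £505.

505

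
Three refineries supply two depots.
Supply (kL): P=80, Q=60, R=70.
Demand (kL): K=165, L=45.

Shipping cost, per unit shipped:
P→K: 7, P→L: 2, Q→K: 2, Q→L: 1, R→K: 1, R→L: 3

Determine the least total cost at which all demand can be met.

Optimal allocation:
  P->K: 35 × 7 = 245
  P->L: 45 × 2 = 90
  Q->K: 60 × 2 = 120
  R->K: 70 × 1 = 70
Total = 245 + 90 + 120 + 70 = 525.
(Supply check: P ships 80; Q ships 60; R ships 70.)

525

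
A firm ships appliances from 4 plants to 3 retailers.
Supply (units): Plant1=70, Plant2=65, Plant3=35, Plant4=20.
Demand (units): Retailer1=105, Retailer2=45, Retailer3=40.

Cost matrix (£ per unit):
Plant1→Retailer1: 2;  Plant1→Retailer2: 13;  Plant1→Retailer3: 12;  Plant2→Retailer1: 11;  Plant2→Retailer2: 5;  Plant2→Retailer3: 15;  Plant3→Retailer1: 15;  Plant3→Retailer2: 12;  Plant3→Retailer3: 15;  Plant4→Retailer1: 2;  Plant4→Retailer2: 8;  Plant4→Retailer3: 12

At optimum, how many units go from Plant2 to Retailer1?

15

The minimum-cost plan:
  Plant1->Retailer1: 70 × £2 = £140
  Plant2->Retailer1: 15 × £11 = £165
  Plant2->Retailer2: 45 × £5 = £225
  Plant2->Retailer3: 5 × £15 = £75
  Plant3->Retailer3: 35 × £15 = £525
  Plant4->Retailer1: 20 × £2 = £40
Total cost = £1170.
So Plant2→Retailer1 carries 15 units.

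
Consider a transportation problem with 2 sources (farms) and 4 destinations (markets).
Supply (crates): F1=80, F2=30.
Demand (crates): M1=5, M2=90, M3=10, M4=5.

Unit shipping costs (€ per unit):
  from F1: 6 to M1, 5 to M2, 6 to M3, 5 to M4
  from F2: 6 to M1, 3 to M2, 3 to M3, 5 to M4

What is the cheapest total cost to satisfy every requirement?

495

A cheapest plan:
  F1->M1: 5 × €6 = €30
  F1->M2: 70 × €5 = €350
  F1->M4: 5 × €5 = €25
  F2->M2: 20 × €3 = €60
  F2->M3: 10 × €3 = €30
Total = 30 + 350 + 25 + 60 + 30 = €495.
(Supply check: F1 ships 80; F2 ships 30.)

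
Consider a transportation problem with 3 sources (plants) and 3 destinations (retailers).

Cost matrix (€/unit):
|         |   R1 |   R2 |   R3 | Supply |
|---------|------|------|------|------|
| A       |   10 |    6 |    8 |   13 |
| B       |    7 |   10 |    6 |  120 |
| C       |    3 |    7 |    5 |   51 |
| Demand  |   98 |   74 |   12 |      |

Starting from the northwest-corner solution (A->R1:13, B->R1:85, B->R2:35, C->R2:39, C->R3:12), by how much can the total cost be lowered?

166

Current plan cost = 13·10 + 85·7 + 35·10 + 39·7 + 12·5 = €1408.
Optimal plan:
  A–R2: 13 × €6 = €78
  B–R1: 47 × €7 = €329
  B–R2: 61 × €10 = €610
  B–R3: 12 × €6 = €72
  C–R1: 51 × €3 = €153
Optimal cost = €1242.
Saving = 1408 − 1242 = €166.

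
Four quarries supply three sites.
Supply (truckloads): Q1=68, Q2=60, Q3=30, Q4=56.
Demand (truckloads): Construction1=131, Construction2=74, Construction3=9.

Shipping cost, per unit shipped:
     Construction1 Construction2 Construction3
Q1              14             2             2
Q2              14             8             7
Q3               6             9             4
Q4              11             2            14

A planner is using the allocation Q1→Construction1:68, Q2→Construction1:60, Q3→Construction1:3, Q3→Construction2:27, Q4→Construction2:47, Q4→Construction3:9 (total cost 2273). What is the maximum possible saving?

Current plan cost = 68·14 + 60·14 + 3·6 + 27·9 + 47·2 + 9·14 = 2273.
Optimal plan:
  Q1 to Construction2: 59 × 2 = 118
  Q1 to Construction3: 9 × 2 = 18
  Q2 to Construction1: 60 × 14 = 840
  Q3 to Construction1: 30 × 6 = 180
  Q4 to Construction1: 41 × 11 = 451
  Q4 to Construction2: 15 × 2 = 30
Optimal cost = 1637.
Saving = 2273 − 1637 = 636.

636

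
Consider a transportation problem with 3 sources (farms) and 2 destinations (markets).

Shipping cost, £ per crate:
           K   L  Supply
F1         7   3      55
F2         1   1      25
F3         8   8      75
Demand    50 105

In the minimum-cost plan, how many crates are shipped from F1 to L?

55

Optimal shipments:
  F1 to L: 55 crates
  F2 to K: 25 crates
  F3 to K: 25 crates
  F3 to L: 50 crates
Total cost = £790.
So F1→L carries 55 crates.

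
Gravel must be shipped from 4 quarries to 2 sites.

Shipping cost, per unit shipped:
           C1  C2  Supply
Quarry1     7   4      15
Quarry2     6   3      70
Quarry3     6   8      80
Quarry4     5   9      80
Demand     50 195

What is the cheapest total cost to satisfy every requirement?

Optimal allocation:
  Quarry1→C2: 15 × 4 = 60
  Quarry2→C2: 70 × 3 = 210
  Quarry3→C2: 80 × 8 = 640
  Quarry4→C1: 50 × 5 = 250
  Quarry4→C2: 30 × 9 = 270
Total = 60 + 210 + 640 + 250 + 270 = 1430.
(Supply check: Quarry1 ships 15; Quarry2 ships 70; Quarry3 ships 80; Quarry4 ships 80.)

1430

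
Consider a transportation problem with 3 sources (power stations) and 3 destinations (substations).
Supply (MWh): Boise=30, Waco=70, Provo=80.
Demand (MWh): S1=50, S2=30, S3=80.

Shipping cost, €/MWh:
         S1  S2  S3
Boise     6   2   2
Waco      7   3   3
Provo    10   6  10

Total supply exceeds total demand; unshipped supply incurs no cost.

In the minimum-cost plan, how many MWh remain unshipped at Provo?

An optimal plan:
  Boise to S2: 20 MWh
  Boise to S3: 10 MWh
  Waco to S3: 70 MWh
  Provo to S1: 50 MWh
  Provo to S2: 10 MWh
Total cost = €830.
Provo ships 60 of its 80, leaving 20.

20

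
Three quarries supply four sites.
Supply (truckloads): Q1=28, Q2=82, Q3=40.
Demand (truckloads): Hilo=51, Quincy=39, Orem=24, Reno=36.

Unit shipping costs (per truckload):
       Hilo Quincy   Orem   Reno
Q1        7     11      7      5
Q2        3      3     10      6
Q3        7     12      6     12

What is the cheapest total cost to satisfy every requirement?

Optimal allocation:
  Q1–Reno: 28 × 5 = 140
  Q2–Hilo: 35 × 3 = 105
  Q2–Quincy: 39 × 3 = 117
  Q2–Reno: 8 × 6 = 48
  Q3–Hilo: 16 × 7 = 112
  Q3–Orem: 24 × 6 = 144
Total = 140 + 105 + 117 + 48 + 112 + 144 = 666.

666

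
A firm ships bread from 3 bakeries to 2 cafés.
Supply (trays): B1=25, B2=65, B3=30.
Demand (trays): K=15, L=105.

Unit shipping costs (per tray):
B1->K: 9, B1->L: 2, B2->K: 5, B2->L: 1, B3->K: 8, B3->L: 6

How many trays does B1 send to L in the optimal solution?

Optimal shipments:
  B1→L: 25 × 2 = 50
  B2→L: 65 × 1 = 65
  B3→K: 15 × 8 = 120
  B3→L: 15 × 6 = 90
Total cost = 325.
So B1→L carries 25 trays.

25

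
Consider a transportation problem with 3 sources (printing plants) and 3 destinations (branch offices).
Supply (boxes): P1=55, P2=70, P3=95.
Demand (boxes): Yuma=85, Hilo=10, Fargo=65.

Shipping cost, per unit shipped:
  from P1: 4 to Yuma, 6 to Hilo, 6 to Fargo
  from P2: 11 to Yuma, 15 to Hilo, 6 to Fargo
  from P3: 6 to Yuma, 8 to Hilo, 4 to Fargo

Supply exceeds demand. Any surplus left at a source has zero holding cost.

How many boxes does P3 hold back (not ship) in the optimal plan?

0

An optimal plan:
  P1 to Yuma: 45 × 4 = 180
  P1 to Hilo: 10 × 6 = 60
  P2 to Fargo: 10 × 6 = 60
  P3 to Yuma: 40 × 6 = 240
  P3 to Fargo: 55 × 4 = 220
Total cost = 760.
P3 ships 95 of its 95, leaving 0.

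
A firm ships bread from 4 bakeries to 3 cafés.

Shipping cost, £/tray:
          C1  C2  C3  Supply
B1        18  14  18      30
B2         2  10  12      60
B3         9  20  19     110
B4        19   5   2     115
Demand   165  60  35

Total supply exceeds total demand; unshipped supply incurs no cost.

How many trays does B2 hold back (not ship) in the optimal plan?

0

An optimal plan:
  B2–C1: 60 × £2 = £120
  B3–C1: 105 × £9 = £945
  B4–C2: 60 × £5 = £300
  B4–C3: 35 × £2 = £70
Total cost = £1435.
B2 ships 60 of its 60, leaving 0.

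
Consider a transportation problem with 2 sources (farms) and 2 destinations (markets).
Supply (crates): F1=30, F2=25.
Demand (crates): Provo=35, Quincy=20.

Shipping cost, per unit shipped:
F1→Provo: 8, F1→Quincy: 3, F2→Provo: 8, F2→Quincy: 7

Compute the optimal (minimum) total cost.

An optimal shipping plan:
  F1 to Provo: 10 × 8 = 80
  F1 to Quincy: 20 × 3 = 60
  F2 to Provo: 25 × 8 = 200
Total = 80 + 60 + 200 = 340.

340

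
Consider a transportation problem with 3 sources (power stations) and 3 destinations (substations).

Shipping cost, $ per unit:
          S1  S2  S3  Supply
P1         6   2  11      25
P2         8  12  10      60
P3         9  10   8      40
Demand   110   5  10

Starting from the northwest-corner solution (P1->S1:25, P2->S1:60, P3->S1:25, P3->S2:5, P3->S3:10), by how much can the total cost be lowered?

Current plan cost = 25·6 + 60·8 + 25·9 + 5·10 + 10·8 = $985.
Optimal plan:
  P1 to S1: 20 MWh
  P1 to S2: 5 MWh
  P2 to S1: 60 MWh
  P3 to S1: 30 MWh
  P3 to S3: 10 MWh
Optimal cost = $960.
Saving = 985 − 960 = $25.

25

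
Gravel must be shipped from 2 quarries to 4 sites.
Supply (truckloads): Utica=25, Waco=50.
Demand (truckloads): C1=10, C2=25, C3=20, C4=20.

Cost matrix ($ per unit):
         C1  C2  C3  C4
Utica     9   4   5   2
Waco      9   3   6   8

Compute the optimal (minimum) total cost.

Optimal allocation:
  Utica to C3: 5 × $5 = $25
  Utica to C4: 20 × $2 = $40
  Waco to C1: 10 × $9 = $90
  Waco to C2: 25 × $3 = $75
  Waco to C3: 15 × $6 = $90
Total = 25 + 40 + 90 + 75 + 90 = $320.

320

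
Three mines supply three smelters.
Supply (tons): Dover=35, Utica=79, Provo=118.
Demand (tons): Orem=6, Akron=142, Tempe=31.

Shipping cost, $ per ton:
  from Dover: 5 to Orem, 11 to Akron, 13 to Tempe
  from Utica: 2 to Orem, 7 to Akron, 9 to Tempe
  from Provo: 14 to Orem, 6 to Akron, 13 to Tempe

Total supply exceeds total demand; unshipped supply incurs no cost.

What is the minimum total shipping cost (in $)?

1167

A cheapest plan:
  Utica–Orem: 6 tons
  Utica–Akron: 24 tons
  Utica–Tempe: 31 tons
  Provo–Akron: 118 tons
Total cost = $1167.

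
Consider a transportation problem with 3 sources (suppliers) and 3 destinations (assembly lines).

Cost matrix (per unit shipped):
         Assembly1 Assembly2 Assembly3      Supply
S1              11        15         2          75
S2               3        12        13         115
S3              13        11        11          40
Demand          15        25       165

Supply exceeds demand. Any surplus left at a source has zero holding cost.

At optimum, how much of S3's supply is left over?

0

An optimal plan:
  S1→Assembly3: 75 × 2 = 150
  S2→Assembly1: 15 × 3 = 45
  S2→Assembly2: 25 × 12 = 300
  S2→Assembly3: 50 × 13 = 650
  S3→Assembly3: 40 × 11 = 440
Total cost = 1585.
S3 ships 40 of its 40, leaving 0.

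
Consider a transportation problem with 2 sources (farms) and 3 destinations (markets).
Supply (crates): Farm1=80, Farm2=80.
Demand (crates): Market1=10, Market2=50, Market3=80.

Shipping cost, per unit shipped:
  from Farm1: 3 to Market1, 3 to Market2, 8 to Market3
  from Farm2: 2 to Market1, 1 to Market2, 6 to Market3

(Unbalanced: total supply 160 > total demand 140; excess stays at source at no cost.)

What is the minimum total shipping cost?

660

One minimum-cost allocation:
  Farm1->Market1: 10 × 3 = 30
  Farm1->Market2: 50 × 3 = 150
  Farm2->Market3: 80 × 6 = 480
Total = 30 + 150 + 480 = 660.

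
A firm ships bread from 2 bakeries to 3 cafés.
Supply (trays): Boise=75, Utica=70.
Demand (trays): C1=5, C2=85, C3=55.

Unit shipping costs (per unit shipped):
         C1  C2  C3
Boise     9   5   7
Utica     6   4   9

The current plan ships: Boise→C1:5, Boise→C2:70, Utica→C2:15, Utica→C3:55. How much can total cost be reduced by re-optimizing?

Current plan cost = 5·9 + 70·5 + 15·4 + 55·9 = 950.
Optimal plan:
  Boise to C2: 20 × 5 = 100
  Boise to C3: 55 × 7 = 385
  Utica to C1: 5 × 6 = 30
  Utica to C2: 65 × 4 = 260
Optimal cost = 775.
Saving = 950 − 775 = 175.

175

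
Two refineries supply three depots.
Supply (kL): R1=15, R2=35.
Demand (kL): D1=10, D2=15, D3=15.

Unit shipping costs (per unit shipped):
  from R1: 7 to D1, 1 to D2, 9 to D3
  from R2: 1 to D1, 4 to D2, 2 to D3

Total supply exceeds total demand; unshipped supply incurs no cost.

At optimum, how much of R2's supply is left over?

10

An optimal plan:
  R1->D2: 15 kL
  R2->D1: 10 kL
  R2->D3: 15 kL
Total cost = 55.
R2 ships 25 of its 35, leaving 10.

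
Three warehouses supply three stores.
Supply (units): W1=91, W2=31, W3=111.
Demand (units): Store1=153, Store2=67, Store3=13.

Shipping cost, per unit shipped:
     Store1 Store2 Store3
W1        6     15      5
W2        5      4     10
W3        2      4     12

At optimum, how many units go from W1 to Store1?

The minimum-cost plan:
  W1→Store1: 78 × 6 = 468
  W1→Store3: 13 × 5 = 65
  W2→Store2: 31 × 4 = 124
  W3→Store1: 75 × 2 = 150
  W3→Store2: 36 × 4 = 144
Total cost = 951.
So W1→Store1 carries 78 units.

78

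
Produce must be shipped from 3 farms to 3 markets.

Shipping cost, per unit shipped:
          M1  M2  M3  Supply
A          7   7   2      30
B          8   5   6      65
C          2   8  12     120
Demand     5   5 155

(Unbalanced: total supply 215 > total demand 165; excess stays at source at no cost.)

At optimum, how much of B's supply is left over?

0

An optimal plan:
  A->M3: 30 crates
  B->M3: 65 crates
  C->M1: 5 crates
  C->M2: 5 crates
  C->M3: 60 crates
Total cost = 1220.
B ships 65 of its 65, leaving 0.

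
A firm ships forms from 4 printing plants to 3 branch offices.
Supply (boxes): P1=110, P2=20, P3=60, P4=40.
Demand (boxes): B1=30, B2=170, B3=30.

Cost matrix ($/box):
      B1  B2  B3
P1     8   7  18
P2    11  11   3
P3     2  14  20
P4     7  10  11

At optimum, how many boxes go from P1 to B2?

110

Optimal shipments:
  P1→B2: 110 × $7 = $770
  P2→B3: 20 × $3 = $60
  P3→B1: 30 × $2 = $60
  P3→B2: 30 × $14 = $420
  P4→B2: 30 × $10 = $300
  P4→B3: 10 × $11 = $110
Total cost = $1720.
So P1→B2 carries 110 boxes.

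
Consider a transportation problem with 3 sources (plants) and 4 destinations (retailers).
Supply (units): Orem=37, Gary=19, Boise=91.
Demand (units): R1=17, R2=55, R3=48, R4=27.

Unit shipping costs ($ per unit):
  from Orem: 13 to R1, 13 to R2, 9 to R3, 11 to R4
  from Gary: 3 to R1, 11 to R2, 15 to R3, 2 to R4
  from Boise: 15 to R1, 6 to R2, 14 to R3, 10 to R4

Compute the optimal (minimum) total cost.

One minimum-cost allocation:
  Orem–R3: 37 units
  Gary–R1: 17 units
  Gary–R4: 2 units
  Boise–R2: 55 units
  Boise–R3: 11 units
  Boise–R4: 25 units
Total cost = $1122.

1122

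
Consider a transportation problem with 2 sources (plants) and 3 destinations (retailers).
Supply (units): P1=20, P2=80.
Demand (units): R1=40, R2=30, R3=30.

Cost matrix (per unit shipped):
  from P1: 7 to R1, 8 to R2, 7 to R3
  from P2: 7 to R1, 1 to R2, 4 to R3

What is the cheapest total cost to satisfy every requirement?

430

One minimum-cost allocation:
  P1→R1: 20 units
  P2→R1: 20 units
  P2→R2: 30 units
  P2→R3: 30 units
Total cost = 430.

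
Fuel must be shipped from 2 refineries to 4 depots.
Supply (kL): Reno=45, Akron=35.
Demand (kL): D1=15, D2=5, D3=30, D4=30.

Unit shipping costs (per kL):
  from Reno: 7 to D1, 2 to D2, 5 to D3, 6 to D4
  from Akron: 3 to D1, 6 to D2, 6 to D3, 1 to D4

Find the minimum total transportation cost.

One minimum-cost allocation:
  Reno to D1: 10 × 7 = 70
  Reno to D2: 5 × 2 = 10
  Reno to D3: 30 × 5 = 150
  Akron to D1: 5 × 3 = 15
  Akron to D4: 30 × 1 = 30
Total = 70 + 10 + 150 + 15 + 30 = 275.
(Supply check: Reno ships 45; Akron ships 35.)

275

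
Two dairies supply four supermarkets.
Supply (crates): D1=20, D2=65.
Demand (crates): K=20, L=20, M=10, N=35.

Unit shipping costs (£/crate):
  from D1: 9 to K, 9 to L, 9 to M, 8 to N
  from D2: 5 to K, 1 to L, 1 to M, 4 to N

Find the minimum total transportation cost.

350

One minimum-cost allocation:
  D1->N: 20 × £8 = £160
  D2->K: 20 × £5 = £100
  D2->L: 20 × £1 = £20
  D2->M: 10 × £1 = £10
  D2->N: 15 × £4 = £60
Total = 160 + 100 + 20 + 10 + 60 = £350.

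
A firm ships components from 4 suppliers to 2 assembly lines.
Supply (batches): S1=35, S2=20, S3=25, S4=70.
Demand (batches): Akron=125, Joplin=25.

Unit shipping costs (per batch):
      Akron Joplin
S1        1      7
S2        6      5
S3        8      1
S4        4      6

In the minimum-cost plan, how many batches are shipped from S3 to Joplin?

25

The minimum-cost plan:
  S1->Akron: 35 batches
  S2->Akron: 20 batches
  S3->Joplin: 25 batches
  S4->Akron: 70 batches
Total cost = 460.
So S3→Joplin carries 25 batches.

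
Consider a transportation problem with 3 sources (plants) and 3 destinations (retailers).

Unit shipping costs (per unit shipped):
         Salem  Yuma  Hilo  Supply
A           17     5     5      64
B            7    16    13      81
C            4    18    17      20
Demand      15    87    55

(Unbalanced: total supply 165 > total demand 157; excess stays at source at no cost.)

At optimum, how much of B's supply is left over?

3

Minimum-cost shipments:
  A→Yuma: 64 units
  B→Yuma: 23 units
  B→Hilo: 55 units
  C→Salem: 15 units
Total cost = 1463.
B ships 78 of its 81, leaving 3.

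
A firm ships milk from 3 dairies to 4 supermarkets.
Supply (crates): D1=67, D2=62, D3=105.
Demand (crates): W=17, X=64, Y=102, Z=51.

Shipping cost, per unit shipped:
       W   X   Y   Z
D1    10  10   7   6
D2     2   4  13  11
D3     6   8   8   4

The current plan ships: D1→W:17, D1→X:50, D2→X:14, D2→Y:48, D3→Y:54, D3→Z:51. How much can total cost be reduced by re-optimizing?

Current plan cost = 17·10 + 50·10 + 14·4 + 48·13 + 54·8 + 51·4 = 1986.
Optimal plan:
  D1 to Y: 67 × 7 = 469
  D2 to X: 62 × 4 = 248
  D3 to W: 17 × 6 = 102
  D3 to X: 2 × 8 = 16
  D3 to Y: 35 × 8 = 280
  D3 to Z: 51 × 4 = 204
Optimal cost = 1319.
Saving = 1986 − 1319 = 667.

667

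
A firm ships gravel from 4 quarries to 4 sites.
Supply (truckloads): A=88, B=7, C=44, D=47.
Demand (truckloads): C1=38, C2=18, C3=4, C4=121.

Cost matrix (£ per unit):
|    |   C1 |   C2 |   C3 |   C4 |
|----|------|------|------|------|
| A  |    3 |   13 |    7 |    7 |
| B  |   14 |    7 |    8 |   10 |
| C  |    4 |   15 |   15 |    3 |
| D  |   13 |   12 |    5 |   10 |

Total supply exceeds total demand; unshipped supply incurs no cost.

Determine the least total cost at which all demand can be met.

Optimal allocation:
  A->C1: 38 truckloads
  A->C4: 50 truckloads
  B->C2: 7 truckloads
  C->C4: 44 truckloads
  D->C2: 11 truckloads
  D->C3: 4 truckloads
  D->C4: 27 truckloads
Total cost = £1067.

1067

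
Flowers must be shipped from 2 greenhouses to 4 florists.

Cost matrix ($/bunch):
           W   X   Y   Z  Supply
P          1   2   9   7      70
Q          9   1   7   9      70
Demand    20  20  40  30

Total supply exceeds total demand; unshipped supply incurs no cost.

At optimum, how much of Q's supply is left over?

An optimal plan:
  P to W: 20 × $1 = $20
  P to Z: 30 × $7 = $210
  Q to X: 20 × $1 = $20
  Q to Y: 40 × $7 = $280
Total cost = $530.
Q ships 60 of its 70, leaving 10.

10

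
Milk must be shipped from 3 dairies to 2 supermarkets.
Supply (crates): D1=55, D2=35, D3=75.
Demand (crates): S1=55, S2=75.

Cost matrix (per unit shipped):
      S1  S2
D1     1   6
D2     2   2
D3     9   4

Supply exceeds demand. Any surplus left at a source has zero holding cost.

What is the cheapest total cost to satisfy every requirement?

One minimum-cost allocation:
  D1–S1: 55 crates
  D2–S2: 35 crates
  D3–S2: 40 crates
Total cost = 285.
(Supply check: D1 ships 55; D2 ships 35; D3 ships 40.)

285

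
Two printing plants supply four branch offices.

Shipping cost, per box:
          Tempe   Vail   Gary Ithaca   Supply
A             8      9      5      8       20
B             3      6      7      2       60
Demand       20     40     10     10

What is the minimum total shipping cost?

Optimal allocation:
  A to Vail: 10 × 9 = 90
  A to Gary: 10 × 5 = 50
  B to Tempe: 20 × 3 = 60
  B to Vail: 30 × 6 = 180
  B to Ithaca: 10 × 2 = 20
Total = 90 + 50 + 60 + 180 + 20 = 400.
(Supply check: A ships 20; B ships 60.)

400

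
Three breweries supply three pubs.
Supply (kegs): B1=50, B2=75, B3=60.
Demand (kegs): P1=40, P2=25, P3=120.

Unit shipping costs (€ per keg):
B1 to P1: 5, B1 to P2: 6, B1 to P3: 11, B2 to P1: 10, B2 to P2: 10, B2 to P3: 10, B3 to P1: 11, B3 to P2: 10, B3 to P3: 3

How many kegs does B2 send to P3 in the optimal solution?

Solving gives:
  B1–P1: 40 × €5 = €200
  B1–P2: 10 × €6 = €60
  B2–P2: 15 × €10 = €150
  B2–P3: 60 × €10 = €600
  B3–P3: 60 × €3 = €180
Total cost = €1190.
So B2→P3 carries 60 kegs.

60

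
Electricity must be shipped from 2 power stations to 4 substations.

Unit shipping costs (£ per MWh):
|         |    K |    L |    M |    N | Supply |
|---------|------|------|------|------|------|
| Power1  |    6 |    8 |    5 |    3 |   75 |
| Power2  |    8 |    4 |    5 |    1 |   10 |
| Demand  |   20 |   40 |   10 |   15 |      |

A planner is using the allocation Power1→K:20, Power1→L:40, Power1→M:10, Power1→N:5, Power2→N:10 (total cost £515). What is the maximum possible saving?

20

Current plan cost = 20·6 + 40·8 + 10·5 + 5·3 + 10·1 = £515.
Optimal plan:
  Power1 to K: 20 × £6 = £120
  Power1 to L: 30 × £8 = £240
  Power1 to M: 10 × £5 = £50
  Power1 to N: 15 × £3 = £45
  Power2 to L: 10 × £4 = £40
Optimal cost = £495.
Saving = 515 − 495 = £20.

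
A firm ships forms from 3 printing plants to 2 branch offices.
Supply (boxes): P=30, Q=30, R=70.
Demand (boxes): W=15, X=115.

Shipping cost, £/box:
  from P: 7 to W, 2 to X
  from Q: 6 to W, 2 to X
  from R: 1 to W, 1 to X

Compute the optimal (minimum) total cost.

190

An optimal shipping plan:
  P→X: 30 boxes
  Q→X: 30 boxes
  R→W: 15 boxes
  R→X: 55 boxes
Total cost = £190.
(Supply check: P ships 30; Q ships 30; R ships 70.)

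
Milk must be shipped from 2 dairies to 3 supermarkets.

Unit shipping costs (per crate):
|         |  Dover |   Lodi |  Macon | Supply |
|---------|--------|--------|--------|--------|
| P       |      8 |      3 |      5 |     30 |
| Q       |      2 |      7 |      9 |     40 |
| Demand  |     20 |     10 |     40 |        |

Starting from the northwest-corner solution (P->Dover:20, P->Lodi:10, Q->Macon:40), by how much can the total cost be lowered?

Current plan cost = 20·8 + 10·3 + 40·9 = 550.
Optimal plan:
  P–Lodi: 10 × 3 = 30
  P–Macon: 20 × 5 = 100
  Q–Dover: 20 × 2 = 40
  Q–Macon: 20 × 9 = 180
Optimal cost = 350.
Saving = 550 − 350 = 200.

200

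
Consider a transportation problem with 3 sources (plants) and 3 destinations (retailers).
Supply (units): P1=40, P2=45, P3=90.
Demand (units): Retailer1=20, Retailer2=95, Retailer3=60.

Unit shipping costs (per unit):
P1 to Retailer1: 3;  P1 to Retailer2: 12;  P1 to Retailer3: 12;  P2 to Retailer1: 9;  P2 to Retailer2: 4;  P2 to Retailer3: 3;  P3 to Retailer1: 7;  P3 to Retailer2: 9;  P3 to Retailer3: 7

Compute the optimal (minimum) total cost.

A cheapest plan:
  P1–Retailer1: 20 × 3 = 60
  P1–Retailer2: 20 × 12 = 240
  P2–Retailer2: 45 × 4 = 180
  P3–Retailer2: 30 × 9 = 270
  P3–Retailer3: 60 × 7 = 420
Total = 60 + 240 + 180 + 270 + 420 = 1170.

1170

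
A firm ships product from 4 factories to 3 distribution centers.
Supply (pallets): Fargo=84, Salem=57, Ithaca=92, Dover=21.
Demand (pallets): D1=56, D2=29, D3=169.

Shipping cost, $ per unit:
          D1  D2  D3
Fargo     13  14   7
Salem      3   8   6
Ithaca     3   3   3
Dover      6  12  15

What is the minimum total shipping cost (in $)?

1227

An optimal shipping plan:
  Fargo->D3: 84 × $7 = $588
  Salem->D1: 35 × $3 = $105
  Salem->D3: 22 × $6 = $132
  Ithaca->D2: 29 × $3 = $87
  Ithaca->D3: 63 × $3 = $189
  Dover->D1: 21 × $6 = $126
Total = 588 + 105 + 132 + 87 + 189 + 126 = $1227.
(Supply check: Fargo ships 84; Salem ships 57; Ithaca ships 92; Dover ships 21.)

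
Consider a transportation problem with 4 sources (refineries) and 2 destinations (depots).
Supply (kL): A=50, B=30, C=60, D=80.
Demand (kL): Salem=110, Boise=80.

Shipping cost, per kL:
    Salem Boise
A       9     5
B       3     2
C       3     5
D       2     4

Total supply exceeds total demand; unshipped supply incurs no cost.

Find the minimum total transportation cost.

One minimum-cost allocation:
  A->Boise: 50 × 5 = 250
  B->Boise: 30 × 2 = 60
  C->Salem: 30 × 3 = 90
  D->Salem: 80 × 2 = 160
Total = 250 + 60 + 90 + 160 = 560.

560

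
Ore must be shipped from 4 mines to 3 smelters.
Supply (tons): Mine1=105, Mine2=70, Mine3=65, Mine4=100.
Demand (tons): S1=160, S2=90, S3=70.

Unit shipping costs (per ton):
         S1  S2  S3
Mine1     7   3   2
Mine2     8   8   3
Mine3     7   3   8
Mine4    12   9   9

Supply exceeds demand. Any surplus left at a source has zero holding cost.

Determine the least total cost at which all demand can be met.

An optimal shipping plan:
  Mine1->S2: 90 tons
  Mine1->S3: 15 tons
  Mine2->S1: 15 tons
  Mine2->S3: 55 tons
  Mine3->S1: 65 tons
  Mine4->S1: 80 tons
Total cost = 2000.
(Supply check: Mine1 ships 105; Mine2 ships 70; Mine3 ships 65; Mine4 ships 80.)

2000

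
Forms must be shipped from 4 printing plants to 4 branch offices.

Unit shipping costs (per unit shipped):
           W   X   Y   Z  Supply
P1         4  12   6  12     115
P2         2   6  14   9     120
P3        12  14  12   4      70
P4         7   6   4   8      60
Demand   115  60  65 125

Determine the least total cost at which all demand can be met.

1800

An optimal shipping plan:
  P1–W: 55 × 4 = 220
  P1–Y: 60 × 6 = 360
  P2–W: 60 × 2 = 120
  P2–X: 60 × 6 = 360
  P3–Z: 70 × 4 = 280
  P4–Y: 5 × 4 = 20
  P4–Z: 55 × 8 = 440
Total = 220 + 360 + 120 + 360 + 280 + 20 + 440 = 1800.
(Supply check: P1 ships 115; P2 ships 120; P3 ships 70; P4 ships 60.)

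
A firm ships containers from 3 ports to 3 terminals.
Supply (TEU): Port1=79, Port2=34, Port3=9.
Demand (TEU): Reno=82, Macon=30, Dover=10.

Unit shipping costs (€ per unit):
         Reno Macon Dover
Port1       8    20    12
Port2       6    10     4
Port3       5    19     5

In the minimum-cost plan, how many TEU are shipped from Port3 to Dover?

6

The minimum-cost plan:
  Port1→Reno: 79 × €8 = €632
  Port2→Macon: 30 × €10 = €300
  Port2→Dover: 4 × €4 = €16
  Port3→Reno: 3 × €5 = €15
  Port3→Dover: 6 × €5 = €30
Total cost = €993.
So Port3→Dover carries 6 TEU.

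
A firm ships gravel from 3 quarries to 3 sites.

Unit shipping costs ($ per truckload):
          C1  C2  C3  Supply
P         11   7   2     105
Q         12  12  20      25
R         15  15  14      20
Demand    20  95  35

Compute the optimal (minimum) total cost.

Optimal allocation:
  P to C2: 70 × $7 = $490
  P to C3: 35 × $2 = $70
  Q to C2: 25 × $12 = $300
  R to C1: 20 × $15 = $300
Total = 490 + 70 + 300 + 300 = $1160.

1160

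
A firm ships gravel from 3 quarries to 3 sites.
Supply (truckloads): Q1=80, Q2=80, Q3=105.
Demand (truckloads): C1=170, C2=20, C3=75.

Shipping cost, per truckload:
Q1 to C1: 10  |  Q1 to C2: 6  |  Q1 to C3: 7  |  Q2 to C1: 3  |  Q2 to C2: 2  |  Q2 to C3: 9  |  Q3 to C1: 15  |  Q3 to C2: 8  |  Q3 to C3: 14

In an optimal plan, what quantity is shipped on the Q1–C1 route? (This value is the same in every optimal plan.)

Solving gives:
  Q1 to C1: 5 × 10 = 50
  Q1 to C3: 75 × 7 = 525
  Q2 to C1: 80 × 3 = 240
  Q3 to C1: 85 × 15 = 1275
  Q3 to C2: 20 × 8 = 160
Total cost = 2250.
So Q1→C1 carries 5 truckloads.

5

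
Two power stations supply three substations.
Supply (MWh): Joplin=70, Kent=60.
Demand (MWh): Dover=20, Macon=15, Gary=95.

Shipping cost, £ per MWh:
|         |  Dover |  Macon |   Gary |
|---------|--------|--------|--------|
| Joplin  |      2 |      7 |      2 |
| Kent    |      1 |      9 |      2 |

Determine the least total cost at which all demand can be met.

315

A cheapest plan:
  Joplin→Macon: 15 × £7 = £105
  Joplin→Gary: 55 × £2 = £110
  Kent→Dover: 20 × £1 = £20
  Kent→Gary: 40 × £2 = £80
Total = 105 + 110 + 20 + 80 = £315.
(Supply check: Joplin ships 70; Kent ships 60.)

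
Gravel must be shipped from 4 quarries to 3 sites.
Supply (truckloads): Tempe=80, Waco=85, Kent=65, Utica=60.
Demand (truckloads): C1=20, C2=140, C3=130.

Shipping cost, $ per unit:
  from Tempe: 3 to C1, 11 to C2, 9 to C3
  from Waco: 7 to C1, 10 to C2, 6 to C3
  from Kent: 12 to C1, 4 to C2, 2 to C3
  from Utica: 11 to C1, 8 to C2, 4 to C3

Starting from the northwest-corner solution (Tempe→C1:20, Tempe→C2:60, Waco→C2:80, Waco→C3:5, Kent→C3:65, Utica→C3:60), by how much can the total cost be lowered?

130

Current plan cost = 20·3 + 60·11 + 80·10 + 5·6 + 65·2 + 60·4 = $1920.
Optimal plan:
  Tempe to C1: 20 × $3 = $60
  Tempe to C2: 60 × $11 = $660
  Waco to C2: 15 × $10 = $150
  Waco to C3: 70 × $6 = $420
  Kent to C2: 65 × $4 = $260
  Utica to C3: 60 × $4 = $240
Optimal cost = $1790.
Saving = 1920 − 1790 = $130.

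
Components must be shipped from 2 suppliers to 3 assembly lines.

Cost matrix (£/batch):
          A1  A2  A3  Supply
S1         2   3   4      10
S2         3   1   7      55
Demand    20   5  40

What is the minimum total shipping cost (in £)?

315

One minimum-cost allocation:
  S1 to A3: 10 × £4 = £40
  S2 to A1: 20 × £3 = £60
  S2 to A2: 5 × £1 = £5
  S2 to A3: 30 × £7 = £210
Total = 40 + 60 + 5 + 210 = £315.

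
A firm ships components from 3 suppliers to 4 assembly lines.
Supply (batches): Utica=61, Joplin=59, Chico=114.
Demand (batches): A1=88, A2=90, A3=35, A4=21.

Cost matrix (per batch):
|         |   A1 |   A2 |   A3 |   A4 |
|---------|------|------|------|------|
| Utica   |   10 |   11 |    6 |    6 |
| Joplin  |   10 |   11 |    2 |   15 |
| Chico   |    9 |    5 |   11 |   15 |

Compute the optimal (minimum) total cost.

1502

A cheapest plan:
  Utica to A1: 40 batches
  Utica to A4: 21 batches
  Joplin to A1: 24 batches
  Joplin to A3: 35 batches
  Chico to A1: 24 batches
  Chico to A2: 90 batches
Total cost = 1502.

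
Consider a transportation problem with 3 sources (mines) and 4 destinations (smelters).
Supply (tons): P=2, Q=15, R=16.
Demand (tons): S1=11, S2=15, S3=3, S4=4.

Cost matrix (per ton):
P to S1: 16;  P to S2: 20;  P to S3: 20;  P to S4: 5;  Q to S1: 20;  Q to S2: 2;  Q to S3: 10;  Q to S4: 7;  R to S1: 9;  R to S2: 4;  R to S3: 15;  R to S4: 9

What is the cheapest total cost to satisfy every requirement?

193

Optimal allocation:
  P->S4: 2 × 5 = 10
  Q->S2: 12 × 2 = 24
  Q->S3: 3 × 10 = 30
  R->S1: 11 × 9 = 99
  R->S2: 3 × 4 = 12
  R->S4: 2 × 9 = 18
Total = 10 + 24 + 30 + 99 + 12 + 18 = 193.
(Supply check: P ships 2; Q ships 15; R ships 16.)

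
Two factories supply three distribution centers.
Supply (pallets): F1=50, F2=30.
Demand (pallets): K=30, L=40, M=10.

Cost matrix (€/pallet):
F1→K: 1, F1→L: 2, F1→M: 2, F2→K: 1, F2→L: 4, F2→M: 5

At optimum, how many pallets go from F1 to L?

The minimum-cost plan:
  F1→L: 40 × €2 = €80
  F1→M: 10 × €2 = €20
  F2→K: 30 × €1 = €30
Total cost = €130.
So F1→L carries 40 pallets.

40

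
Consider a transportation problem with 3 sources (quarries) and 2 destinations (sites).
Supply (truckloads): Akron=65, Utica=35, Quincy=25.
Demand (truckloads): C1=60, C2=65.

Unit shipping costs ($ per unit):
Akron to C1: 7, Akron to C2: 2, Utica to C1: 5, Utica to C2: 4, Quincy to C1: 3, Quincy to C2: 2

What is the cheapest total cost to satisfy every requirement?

An optimal shipping plan:
  Akron–C2: 65 × $2 = $130
  Utica–C1: 35 × $5 = $175
  Quincy–C1: 25 × $3 = $75
Total = 130 + 175 + 75 = $380.

380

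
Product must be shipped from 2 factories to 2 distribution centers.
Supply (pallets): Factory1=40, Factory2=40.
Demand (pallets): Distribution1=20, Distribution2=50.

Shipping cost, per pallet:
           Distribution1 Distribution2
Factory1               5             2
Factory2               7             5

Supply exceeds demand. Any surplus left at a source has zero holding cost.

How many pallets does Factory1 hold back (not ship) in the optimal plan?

An optimal plan:
  Factory1–Distribution2: 40 × 2 = 80
  Factory2–Distribution1: 20 × 7 = 140
  Factory2–Distribution2: 10 × 5 = 50
Total cost = 270.
Factory1 ships 40 of its 40, leaving 0.

0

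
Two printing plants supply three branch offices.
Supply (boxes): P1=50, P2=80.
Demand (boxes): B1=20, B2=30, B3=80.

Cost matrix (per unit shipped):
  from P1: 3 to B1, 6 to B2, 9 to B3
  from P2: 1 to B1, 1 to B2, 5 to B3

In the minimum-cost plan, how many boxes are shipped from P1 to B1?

20

Solving gives:
  P1–B1: 20 × 3 = 60
  P1–B3: 30 × 9 = 270
  P2–B2: 30 × 1 = 30
  P2–B3: 50 × 5 = 250
Total cost = 610.
So P1→B1 carries 20 boxes.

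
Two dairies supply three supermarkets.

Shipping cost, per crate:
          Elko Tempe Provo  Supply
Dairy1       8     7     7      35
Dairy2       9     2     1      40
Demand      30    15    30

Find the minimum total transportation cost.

One minimum-cost allocation:
  Dairy1–Elko: 30 × 8 = 240
  Dairy1–Tempe: 5 × 7 = 35
  Dairy2–Tempe: 10 × 2 = 20
  Dairy2–Provo: 30 × 1 = 30
Total = 240 + 35 + 20 + 30 = 325.

325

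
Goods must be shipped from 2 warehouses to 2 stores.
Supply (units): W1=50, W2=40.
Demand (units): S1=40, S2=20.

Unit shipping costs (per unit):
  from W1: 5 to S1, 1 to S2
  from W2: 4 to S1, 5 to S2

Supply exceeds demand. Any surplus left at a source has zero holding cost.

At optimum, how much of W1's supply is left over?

An optimal plan:
  W1 to S2: 20 × 1 = 20
  W2 to S1: 40 × 4 = 160
Total cost = 180.
W1 ships 20 of its 50, leaving 30.

30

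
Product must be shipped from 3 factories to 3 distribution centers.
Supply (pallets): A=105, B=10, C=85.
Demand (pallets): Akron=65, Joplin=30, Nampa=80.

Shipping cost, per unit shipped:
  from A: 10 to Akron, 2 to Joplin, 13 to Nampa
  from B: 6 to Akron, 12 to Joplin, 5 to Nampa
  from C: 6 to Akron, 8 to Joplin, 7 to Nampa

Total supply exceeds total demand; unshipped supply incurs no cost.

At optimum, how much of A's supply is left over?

25

An optimal plan:
  A→Akron: 50 × 10 = 500
  A→Joplin: 30 × 2 = 60
  B→Nampa: 10 × 5 = 50
  C→Akron: 15 × 6 = 90
  C→Nampa: 70 × 7 = 490
Total cost = 1190.
A ships 80 of its 105, leaving 25.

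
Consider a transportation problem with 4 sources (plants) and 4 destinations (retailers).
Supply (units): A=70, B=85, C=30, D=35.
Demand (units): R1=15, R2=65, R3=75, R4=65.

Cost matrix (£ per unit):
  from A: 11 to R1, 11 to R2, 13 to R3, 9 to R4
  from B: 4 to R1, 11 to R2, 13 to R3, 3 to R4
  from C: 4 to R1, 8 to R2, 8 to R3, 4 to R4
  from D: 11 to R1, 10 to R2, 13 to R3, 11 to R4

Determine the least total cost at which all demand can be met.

Optimal allocation:
  A–R2: 30 units
  A–R3: 40 units
  B–R1: 15 units
  B–R3: 5 units
  B–R4: 65 units
  C–R3: 30 units
  D–R2: 35 units
Total cost = £1760.

1760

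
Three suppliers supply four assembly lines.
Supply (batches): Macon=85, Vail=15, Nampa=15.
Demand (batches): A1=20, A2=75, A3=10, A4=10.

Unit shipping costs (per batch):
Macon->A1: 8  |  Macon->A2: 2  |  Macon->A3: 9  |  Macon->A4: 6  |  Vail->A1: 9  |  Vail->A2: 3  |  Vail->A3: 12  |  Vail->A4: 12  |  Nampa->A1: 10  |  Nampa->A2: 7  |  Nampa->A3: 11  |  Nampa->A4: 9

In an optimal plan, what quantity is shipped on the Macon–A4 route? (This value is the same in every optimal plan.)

10

Optimal shipments:
  Macon→A2: 75 × 2 = 150
  Macon→A4: 10 × 6 = 60
  Vail→A1: 15 × 9 = 135
  Nampa→A1: 5 × 10 = 50
  Nampa→A3: 10 × 11 = 110
Total cost = 505.
So Macon→A4 carries 10 batches.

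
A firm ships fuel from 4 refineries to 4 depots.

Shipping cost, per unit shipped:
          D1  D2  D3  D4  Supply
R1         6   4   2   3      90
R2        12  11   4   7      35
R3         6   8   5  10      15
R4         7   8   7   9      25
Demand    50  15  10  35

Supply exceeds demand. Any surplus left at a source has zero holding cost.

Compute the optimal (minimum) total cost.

490

Optimal allocation:
  R1–D1: 30 × 6 = 180
  R1–D2: 15 × 4 = 60
  R1–D3: 10 × 2 = 20
  R1–D4: 35 × 3 = 105
  R3–D1: 15 × 6 = 90
  R4–D1: 5 × 7 = 35
Total = 180 + 60 + 20 + 105 + 90 + 35 = 490.
(Supply check: R1 ships 90; R2 ships 0; R3 ships 15; R4 ships 5.)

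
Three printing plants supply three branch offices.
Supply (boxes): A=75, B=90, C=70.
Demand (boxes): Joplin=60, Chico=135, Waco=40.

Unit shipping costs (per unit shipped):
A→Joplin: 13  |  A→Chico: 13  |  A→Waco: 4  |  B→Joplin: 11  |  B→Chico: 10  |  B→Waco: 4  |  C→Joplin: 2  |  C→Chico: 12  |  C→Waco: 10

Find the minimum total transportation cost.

1755

A cheapest plan:
  A to Chico: 35 × 13 = 455
  A to Waco: 40 × 4 = 160
  B to Chico: 90 × 10 = 900
  C to Joplin: 60 × 2 = 120
  C to Chico: 10 × 12 = 120
Total = 455 + 160 + 900 + 120 + 120 = 1755.
(Supply check: A ships 75; B ships 90; C ships 70.)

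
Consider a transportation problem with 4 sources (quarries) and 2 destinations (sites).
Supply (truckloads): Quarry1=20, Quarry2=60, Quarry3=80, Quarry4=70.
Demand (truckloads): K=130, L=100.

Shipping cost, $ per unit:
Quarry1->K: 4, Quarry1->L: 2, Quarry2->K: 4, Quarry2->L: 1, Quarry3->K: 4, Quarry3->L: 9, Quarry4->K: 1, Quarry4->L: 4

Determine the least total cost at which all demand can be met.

A cheapest plan:
  Quarry1→L: 20 × $2 = $40
  Quarry2→L: 60 × $1 = $60
  Quarry3→K: 80 × $4 = $320
  Quarry4→K: 50 × $1 = $50
  Quarry4→L: 20 × $4 = $80
Total = 40 + 60 + 320 + 50 + 80 = $550.

550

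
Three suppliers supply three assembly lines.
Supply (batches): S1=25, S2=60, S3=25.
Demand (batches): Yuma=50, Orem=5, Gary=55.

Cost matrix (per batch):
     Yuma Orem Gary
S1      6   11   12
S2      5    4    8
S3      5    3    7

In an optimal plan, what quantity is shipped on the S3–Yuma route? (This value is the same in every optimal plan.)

0

Solving gives:
  S1 to Yuma: 25 × 6 = 150
  S2 to Yuma: 25 × 5 = 125
  S2 to Gary: 35 × 8 = 280
  S3 to Orem: 5 × 3 = 15
  S3 to Gary: 20 × 7 = 140
Total cost = 710.
The route S3→Yuma is not used.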